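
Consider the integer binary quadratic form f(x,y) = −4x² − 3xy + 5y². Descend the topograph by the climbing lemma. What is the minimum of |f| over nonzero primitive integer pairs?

descent: ρ → (5,3,-4)  [lands on river]
river: ρ → (-4,5,4)
river: ρ → (4,3,-5)
river: ρ → (-5,7,2)
river: ρ → (2,9,-1)
river: ρ → (-1,9,2)
river: ρ → (2,7,-5)
river: ρ → (-5,3,4)
river: ρ → (4,5,-4)
river: ρ → (-4,3,5)
river: ρ → (5,7,-2)
river: ρ → (-2,9,1)
river: ρ → (1,9,-2)
river: ρ → (-2,7,5)
closes: descent 1, river 14
min |a| on river = 1

1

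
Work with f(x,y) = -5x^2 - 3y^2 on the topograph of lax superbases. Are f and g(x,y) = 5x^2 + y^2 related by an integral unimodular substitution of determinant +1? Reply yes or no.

D₁ = -60, D₂ = -20
discriminants differ ⇒ not SL₂(ℤ)-equivalent

no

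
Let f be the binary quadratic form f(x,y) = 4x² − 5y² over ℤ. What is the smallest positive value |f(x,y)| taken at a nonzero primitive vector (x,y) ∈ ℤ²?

descent: ρ → (-5,0,4)
descent: ρ → (4,8,-1)  [lands on river]
river: ρ → (-1,8,4)
closes: descent 2, river 2
min |a| on river = 1

1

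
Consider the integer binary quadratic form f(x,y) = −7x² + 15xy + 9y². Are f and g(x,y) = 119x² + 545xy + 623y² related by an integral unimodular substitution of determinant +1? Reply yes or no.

D₁ = 477, D₂ = 477
river cycle of f (length 8): (9, 21, -1), (-1, 21, 9), (9, 15, -7), (-7, 13, 11), (11, 9, -9), (-9, 9, 11), (11, 13, -7), (-7, 15, 9)
river cycle of g (length 8): (9, 21, -1), (-1, 21, 9), (9, 15, -7), (-7, 13, 11), (11, 9, -9), (-9, 9, 11), (11, 13, -7), (-7, 15, 9)
cycles coincide ⇒ equivalent

yes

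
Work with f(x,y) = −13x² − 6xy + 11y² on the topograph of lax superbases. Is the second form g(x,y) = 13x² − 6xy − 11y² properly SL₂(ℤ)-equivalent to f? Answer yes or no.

D₁ = 608, D₂ = 608
river cycle of f (length 6): (11, 6, -13), (-13, 20, 4), (4, 20, -13), (-13, 6, 11), (11, 16, -8), (-8, 16, 11)
river cycle of g (length 6): (-11, 6, 13), (13, 20, -4), (-4, 20, 13), (13, 6, -11), (-11, 16, 8), (8, 16, -11)
cycles differ ⇒ inequivalent

no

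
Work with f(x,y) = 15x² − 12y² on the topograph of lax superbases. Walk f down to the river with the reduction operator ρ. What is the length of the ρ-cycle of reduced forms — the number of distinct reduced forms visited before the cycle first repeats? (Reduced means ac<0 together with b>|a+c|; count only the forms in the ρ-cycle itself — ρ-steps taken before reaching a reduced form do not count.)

D = 720, ⌊√D⌋ = 26
descent: ρ → (-12,24,3)  [lands on river]
river: ρ → (3,24,-12)
ρ-cycle length = 2 (tail of 1 descent step not counted)

2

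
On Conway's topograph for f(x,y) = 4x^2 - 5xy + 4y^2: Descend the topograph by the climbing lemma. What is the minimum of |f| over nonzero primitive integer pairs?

translate: b→3 (≡-5 mod 8), so (4,-5,4)→(4,3,3)
flip: (4,3,3)→(3,-3,4)
translate: b→3 (≡-3 mod 6), so (3,-3,4)→(3,3,4)
reduced (well bottom): (3,3,4) with a≤c, −a<b≤a
well minimum = a = 3

3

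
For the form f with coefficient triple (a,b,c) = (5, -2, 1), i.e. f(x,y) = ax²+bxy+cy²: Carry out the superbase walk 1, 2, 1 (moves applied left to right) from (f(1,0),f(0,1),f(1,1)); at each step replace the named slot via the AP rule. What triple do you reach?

start (5,1,4) = (f(1,0),f(0,1),f(1,1))
replace slot 1: 2·(1+4) − 5 = 5 → (5,1,4)
replace slot 2: 2·(5+4) − 1 = 17 → (5,17,4)
replace slot 1: 2·(17+4) − 5 = 37 → (37,17,4)

37,17,4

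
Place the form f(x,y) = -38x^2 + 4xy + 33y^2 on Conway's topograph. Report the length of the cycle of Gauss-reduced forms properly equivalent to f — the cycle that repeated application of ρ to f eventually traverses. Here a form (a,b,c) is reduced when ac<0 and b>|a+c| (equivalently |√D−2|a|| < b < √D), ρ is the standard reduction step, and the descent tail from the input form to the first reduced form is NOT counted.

D = 5032, ⌊√D⌋ = 70
descent: ρ → (33,62,-9)  [lands on river]
river: ρ → (-9,64,26)
river: ρ → (26,40,-33)
river: ρ → (-33,26,33)
river: ρ → (33,40,-26)
river: ρ → (-26,64,9)
river: ρ → (9,62,-33)
river: ρ → (-33,70,1)
river: ρ → (1,70,-33)
river: ρ → (-33,62,9)
river: ρ → (9,64,-26)
river: ρ → (-26,40,33)
river: ρ → (33,26,-33)
river: ρ → (-33,40,26)
river: ρ → (26,64,-9)
river: ρ → (-9,62,33)
river: ρ → (33,70,-1)
river: ρ → (-1,70,33)
ρ-cycle length = 18 (tail of 1 descent step not counted)

18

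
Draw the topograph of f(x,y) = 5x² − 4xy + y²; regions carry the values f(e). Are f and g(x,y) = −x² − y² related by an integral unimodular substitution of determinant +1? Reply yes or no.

D₁ = -4, D₂ = -4
f: flip: (5,-4,1)→(1,4,5)
f: translate: b→0 (≡4 mod 2), so (1,4,5)→(1,0,1)
f: reduced (well bottom): (1,0,1) with a≤c, −a<b≤a
g is negative-definite; reduce −g:
−g: reduced (well bottom): (1,0,1) with a≤c, −a<b≤a
flip sign back: reduced form of g is (-1,0,-1)
reduced forms (1, 0, 1) vs (-1, 0, -1) ⇒ inequivalent

no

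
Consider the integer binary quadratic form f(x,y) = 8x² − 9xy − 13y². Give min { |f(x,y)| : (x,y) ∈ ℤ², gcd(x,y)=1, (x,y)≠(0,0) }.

descent: ρ → (-13,9,8)  [lands on river]
river: ρ → (8,7,-14)
river: ρ → (-14,21,1)
river: ρ → (1,21,-14)
river: ρ → (-14,7,8)
river: ρ → (8,9,-13)
river: ρ → (-13,17,4)
river: ρ → (4,15,-17)
river: ρ → (-17,19,2)
river: ρ → (2,21,-7)
river: ρ → (-7,21,2)
river: ρ → (2,19,-17)
river: ρ → (-17,15,4)
river: ρ → (4,17,-13)
closes: descent 1, river 14
min |a| on river = 1

1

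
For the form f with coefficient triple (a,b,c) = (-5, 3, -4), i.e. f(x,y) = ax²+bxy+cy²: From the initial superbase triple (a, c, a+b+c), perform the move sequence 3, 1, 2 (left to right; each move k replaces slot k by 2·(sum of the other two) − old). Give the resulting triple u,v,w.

start (-5,-4,-6) = (f(1,0),f(0,1),f(1,1))
replace slot 3: 2·((-5)+(-4)) − (-6) = -12 → (-5,-4,-12)
replace slot 1: 2·((-4)+(-12)) − (-5) = -27 → (-27,-4,-12)
replace slot 2: 2·((-27)+(-12)) − (-4) = -74 → (-27,-74,-12)

-27,-74,-12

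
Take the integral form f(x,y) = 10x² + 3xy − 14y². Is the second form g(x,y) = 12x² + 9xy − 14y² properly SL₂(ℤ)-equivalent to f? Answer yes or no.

D₁ = 569, D₂ = 753
discriminants differ ⇒ not SL₂(ℤ)-equivalent

no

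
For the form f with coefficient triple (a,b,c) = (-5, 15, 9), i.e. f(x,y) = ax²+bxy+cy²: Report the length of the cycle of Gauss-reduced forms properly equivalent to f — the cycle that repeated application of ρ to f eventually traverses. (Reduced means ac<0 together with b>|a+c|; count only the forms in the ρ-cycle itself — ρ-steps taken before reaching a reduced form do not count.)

D = 405, ⌊√D⌋ = 20
river: ρ → (9,3,-11)
river: ρ → (-11,19,1)
river: ρ → (1,19,-11)
river: ρ → (-11,3,9)
river: ρ → (9,15,-5)
river: ρ → (-5,15,9)
ρ-cycle length = 6 (tail of 0 descent steps not counted)

6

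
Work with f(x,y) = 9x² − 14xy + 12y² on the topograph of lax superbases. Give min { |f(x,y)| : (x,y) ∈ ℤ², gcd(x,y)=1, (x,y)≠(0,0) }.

translate: b→4 (≡-14 mod 18), so (9,-14,12)→(9,4,7)
flip: (9,4,7)→(7,-4,9)
reduced (well bottom): (7,-4,9) with a≤c, −a<b≤a
well minimum = a = 7

7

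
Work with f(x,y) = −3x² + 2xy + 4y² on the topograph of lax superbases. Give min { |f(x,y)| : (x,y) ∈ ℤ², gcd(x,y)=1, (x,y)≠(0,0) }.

river: ρ → (4,6,-1)
river: ρ → (-1,6,4)
river: ρ → (4,2,-3)
river: ρ → (-3,4,3)
river: ρ → (3,2,-4)
river: ρ → (-4,6,1)
river: ρ → (1,6,-4)
river: ρ → (-4,2,3)
river: ρ → (3,4,-3)
river: ρ → (-3,2,4)
closes: descent 0, river 10
min |a| on river = 1

1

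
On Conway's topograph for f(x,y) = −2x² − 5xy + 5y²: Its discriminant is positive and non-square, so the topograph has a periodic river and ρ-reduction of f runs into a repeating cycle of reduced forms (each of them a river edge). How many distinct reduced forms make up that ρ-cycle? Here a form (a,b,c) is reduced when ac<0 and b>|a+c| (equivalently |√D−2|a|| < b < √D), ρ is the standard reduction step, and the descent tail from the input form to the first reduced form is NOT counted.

D = 65, ⌊√D⌋ = 8
descent: ρ → (5,5,-2)  [lands on river]
river: ρ → (-2,7,2)
river: ρ → (2,5,-5)
river: ρ → (-5,5,2)
river: ρ → (2,7,-2)
river: ρ → (-2,5,5)
ρ-cycle length = 6 (tail of 1 descent step not counted)

6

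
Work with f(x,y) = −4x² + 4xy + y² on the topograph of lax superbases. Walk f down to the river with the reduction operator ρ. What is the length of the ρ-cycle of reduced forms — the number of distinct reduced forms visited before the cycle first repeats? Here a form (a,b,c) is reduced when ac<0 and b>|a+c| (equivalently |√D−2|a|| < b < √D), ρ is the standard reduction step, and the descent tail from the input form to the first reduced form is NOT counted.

D = 32, ⌊√D⌋ = 5
river: ρ → (1,4,-4)
river: ρ → (-4,4,1)
ρ-cycle length = 2 (tail of 0 descent steps not counted)

2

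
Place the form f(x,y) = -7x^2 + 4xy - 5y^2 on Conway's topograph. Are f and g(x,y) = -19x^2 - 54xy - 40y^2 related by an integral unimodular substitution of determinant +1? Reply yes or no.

D₁ = -124, D₂ = -124
f is negative-definite; reduce −f:
−f: flip: (7,-4,5)→(5,4,7)
−f: reduced (well bottom): (5,4,7) with a≤c, −a<b≤a
flip sign back: reduced form of f is (-5,-4,-7)
g is negative-definite; reduce −g:
−g: translate: b→16 (≡54 mod 38), so (19,54,40)→(19,16,5)
−g: flip: (19,16,5)→(5,-16,19)
−g: translate: b→4 (≡-16 mod 10), so (5,-16,19)→(5,4,7)
−g: reduced (well bottom): (5,4,7) with a≤c, −a<b≤a
flip sign back: reduced form of g is (-5,-4,-7)
reduced forms (-5, -4, -7) vs (-5, -4, -7) ⇒ equivalent

yes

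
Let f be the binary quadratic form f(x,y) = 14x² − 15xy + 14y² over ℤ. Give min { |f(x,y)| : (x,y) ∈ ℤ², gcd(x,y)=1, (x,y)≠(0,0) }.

translate: b→13 (≡-15 mod 28), so (14,-15,14)→(14,13,13)
flip: (14,13,13)→(13,-13,14)
translate: b→13 (≡-13 mod 26), so (13,-13,14)→(13,13,14)
reduced (well bottom): (13,13,14) with a≤c, −a<b≤a
well minimum = a = 13

13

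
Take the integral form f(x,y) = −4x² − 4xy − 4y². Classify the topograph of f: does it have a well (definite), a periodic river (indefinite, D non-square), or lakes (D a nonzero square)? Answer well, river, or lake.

D = b²−4ac = (-4)² − 4·(-4)·(-4) = -48
D < 0 ⇒ definite ⇒ every region one sign ⇒ single well

well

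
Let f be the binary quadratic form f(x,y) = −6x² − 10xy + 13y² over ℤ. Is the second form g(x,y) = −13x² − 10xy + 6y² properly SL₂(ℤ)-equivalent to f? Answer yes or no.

D₁ = 412, D₂ = 412
river cycle of f (length 12): (13, 10, -6), (-6, 14, 9), (9, 4, -11), (-11, 18, 2), (2, 18, -11), (-11, 4, 9), (9, 14, -6), (-6, 10, 13), (13, 16, -3), (-3, 20, 1), … (2 more)
river cycle of g (length 12): (6, 10, -13), (-13, 16, 3), (3, 20, -1), (-1, 20, 3), (3, 16, -13), (-13, 10, 6), (6, 14, -9), (-9, 4, 11), (11, 18, -2), (-2, 18, 11), … (2 more)
cycles differ ⇒ inequivalent

no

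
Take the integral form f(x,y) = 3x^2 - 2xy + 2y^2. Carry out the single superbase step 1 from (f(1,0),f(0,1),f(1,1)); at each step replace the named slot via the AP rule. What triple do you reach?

start (3,2,3) = (f(1,0),f(0,1),f(1,1))
replace slot 1: 2·(2+3) − 3 = 7 → (7,2,3)

7,2,3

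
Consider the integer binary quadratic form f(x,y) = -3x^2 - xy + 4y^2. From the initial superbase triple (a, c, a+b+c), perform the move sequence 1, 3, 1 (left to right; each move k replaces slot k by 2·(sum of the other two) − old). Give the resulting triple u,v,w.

start (-3,4,0) = (f(1,0),f(0,1),f(1,1))
replace slot 1: 2·(4+0) − (-3) = 11 → (11,4,0)
replace slot 3: 2·(11+4) − 0 = 30 → (11,4,30)
replace slot 1: 2·(4+30) − 11 = 57 → (57,4,30)

57,4,30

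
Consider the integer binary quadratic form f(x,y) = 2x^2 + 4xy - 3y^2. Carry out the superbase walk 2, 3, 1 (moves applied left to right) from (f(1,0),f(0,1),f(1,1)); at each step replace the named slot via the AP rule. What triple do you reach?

start (2,-3,3) = (f(1,0),f(0,1),f(1,1))
replace slot 2: 2·(2+3) − (-3) = 13 → (2,13,3)
replace slot 3: 2·(2+13) − 3 = 27 → (2,13,27)
replace slot 1: 2·(13+27) − 2 = 78 → (78,13,27)

78,13,27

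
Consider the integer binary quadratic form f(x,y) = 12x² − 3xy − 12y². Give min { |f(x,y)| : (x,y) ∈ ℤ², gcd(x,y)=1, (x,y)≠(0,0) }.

descent: ρ → (-12,3,12)  [lands on river]
river: ρ → (12,21,-3)
river: ρ → (-3,21,12)
river: ρ → (12,3,-12)
river: ρ → (-12,21,3)
river: ρ → (3,21,-12)
closes: descent 1, river 6
min |a| on river = 3

3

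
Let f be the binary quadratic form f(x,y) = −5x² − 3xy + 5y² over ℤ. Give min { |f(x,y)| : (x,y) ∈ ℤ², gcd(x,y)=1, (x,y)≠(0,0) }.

descent: ρ → (5,3,-5)  [lands on river]
river: ρ → (-5,7,3)
river: ρ → (3,5,-7)
river: ρ → (-7,9,1)
river: ρ → (1,9,-7)
river: ρ → (-7,5,3)
river: ρ → (3,7,-5)
river: ρ → (-5,3,5)
river: ρ → (5,7,-3)
river: ρ → (-3,5,7)
river: ρ → (7,9,-1)
river: ρ → (-1,9,7)
river: ρ → (7,5,-3)
river: ρ → (-3,7,5)
closes: descent 1, river 14
min |a| on river = 1

1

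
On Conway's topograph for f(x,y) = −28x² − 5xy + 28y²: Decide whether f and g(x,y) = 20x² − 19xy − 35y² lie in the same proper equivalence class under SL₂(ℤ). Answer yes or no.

D₁ = 3161, D₂ = 3161
river cycle of f (length 34): (28, 5, -28), (-28, 51, 5), (5, 49, -38), (-38, 27, 16), (16, 37, -28), (-28, 19, 25), (25, 31, -22), (-22, 13, 34), (34, 55, -1), (-1, 55, 34), … (24 more)
river cycle of g (length 30): (-35, 19, 20), (20, 21, -34), (-34, 47, 7), (7, 51, -20), (-20, 29, 29), (29, 29, -20), (-20, 51, 7), (7, 47, -34), (-34, 21, 20), (20, 19, -35), … (20 more)
cycles differ ⇒ inequivalent

no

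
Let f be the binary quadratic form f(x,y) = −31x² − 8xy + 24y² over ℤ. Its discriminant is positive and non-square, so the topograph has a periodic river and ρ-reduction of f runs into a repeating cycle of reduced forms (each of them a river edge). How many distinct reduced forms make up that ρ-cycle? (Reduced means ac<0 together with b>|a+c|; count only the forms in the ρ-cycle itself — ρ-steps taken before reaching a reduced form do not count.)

D = 3040, ⌊√D⌋ = 55
descent: ρ → (24,8,-31)  [lands on river]
river: ρ → (-31,54,1)
river: ρ → (1,54,-31)
river: ρ → (-31,8,24)
river: ρ → (24,40,-15)
river: ρ → (-15,50,9)
river: ρ → (9,40,-40)
river: ρ → (-40,40,9)
river: ρ → (9,50,-15)
river: ρ → (-15,40,24)
ρ-cycle length = 10 (tail of 1 descent step not counted)

10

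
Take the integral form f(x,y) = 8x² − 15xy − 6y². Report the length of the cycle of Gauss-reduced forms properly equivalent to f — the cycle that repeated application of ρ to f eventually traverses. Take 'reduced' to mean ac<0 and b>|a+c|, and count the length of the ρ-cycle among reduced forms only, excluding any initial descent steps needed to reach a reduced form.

D = 417, ⌊√D⌋ = 20
descent: ρ → (-6,15,8)  [lands on river]
river: ρ → (8,17,-4)
river: ρ → (-4,15,12)
river: ρ → (12,9,-7)
river: ρ → (-7,19,2)
river: ρ → (2,17,-16)
river: ρ → (-16,15,3)
river: ρ → (3,15,-16)
river: ρ → (-16,17,2)
river: ρ → (2,19,-7)
river: ρ → (-7,9,12)
river: ρ → (12,15,-4)
river: ρ → (-4,17,8)
river: ρ → (8,15,-6)
river: ρ → (-6,9,14)
river: ρ → (14,19,-1)
river: ρ → (-1,19,14)
river: ρ → (14,9,-6)
ρ-cycle length = 18 (tail of 1 descent step not counted)

18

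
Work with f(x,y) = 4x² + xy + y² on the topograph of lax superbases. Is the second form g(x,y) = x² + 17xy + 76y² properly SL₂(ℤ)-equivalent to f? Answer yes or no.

D₁ = -15, D₂ = -15
f: flip: (4,1,1)→(1,-1,4)
f: translate: b→1 (≡-1 mod 2), so (1,-1,4)→(1,1,4)
f: reduced (well bottom): (1,1,4) with a≤c, −a<b≤a
g: translate: b→1 (≡17 mod 2), so (1,17,76)→(1,1,4)
g: reduced (well bottom): (1,1,4) with a≤c, −a<b≤a
reduced forms (1, 1, 4) vs (1, 1, 4) ⇒ equivalent

yes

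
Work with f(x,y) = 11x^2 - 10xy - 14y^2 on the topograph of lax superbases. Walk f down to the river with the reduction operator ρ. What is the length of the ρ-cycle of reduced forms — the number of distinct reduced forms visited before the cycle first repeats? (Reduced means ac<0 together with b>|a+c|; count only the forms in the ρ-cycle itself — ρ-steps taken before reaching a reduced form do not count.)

D = 716, ⌊√D⌋ = 26
descent: ρ → (-14,10,11)  [lands on river]
river: ρ → (11,12,-13)
river: ρ → (-13,14,10)
river: ρ → (10,26,-1)
river: ρ → (-1,26,10)
river: ρ → (10,14,-13)
river: ρ → (-13,12,11)
river: ρ → (11,10,-14)
river: ρ → (-14,18,7)
river: ρ → (7,24,-5)
river: ρ → (-5,26,2)
river: ρ → (2,26,-5)
river: ρ → (-5,24,7)
river: ρ → (7,18,-14)
ρ-cycle length = 14 (tail of 1 descent step not counted)

14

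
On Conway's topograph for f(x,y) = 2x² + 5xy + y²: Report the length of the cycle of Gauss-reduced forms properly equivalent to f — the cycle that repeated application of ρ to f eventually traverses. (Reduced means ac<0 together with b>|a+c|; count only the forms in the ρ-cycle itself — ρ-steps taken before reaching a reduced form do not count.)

D = 17, ⌊√D⌋ = 4
descent: ρ → (1,3,-2)  [lands on river]
river: ρ → (-2,1,2)
river: ρ → (2,3,-1)
river: ρ → (-1,3,2)
river: ρ → (2,1,-2)
river: ρ → (-2,3,1)
ρ-cycle length = 6 (tail of 1 descent step not counted)

6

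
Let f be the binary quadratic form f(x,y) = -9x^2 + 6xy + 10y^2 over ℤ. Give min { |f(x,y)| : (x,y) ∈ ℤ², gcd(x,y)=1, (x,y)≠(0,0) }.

river: ρ → (10,14,-5)
river: ρ → (-5,16,7)
river: ρ → (7,12,-9)
river: ρ → (-9,6,10)
closes: descent 0, river 4
min |a| on river = 5

5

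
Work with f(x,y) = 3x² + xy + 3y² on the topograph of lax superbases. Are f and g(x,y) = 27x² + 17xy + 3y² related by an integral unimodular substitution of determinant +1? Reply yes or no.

D₁ = -35, D₂ = -35
f: reduced (well bottom): (3,1,3) with a≤c, −a<b≤a
g: flip: (27,17,3)→(3,-17,27)
g: translate: b→1 (≡-17 mod 6), so (3,-17,27)→(3,1,3)
g: reduced (well bottom): (3,1,3) with a≤c, −a<b≤a
reduced forms (3, 1, 3) vs (3, 1, 3) ⇒ equivalent

yes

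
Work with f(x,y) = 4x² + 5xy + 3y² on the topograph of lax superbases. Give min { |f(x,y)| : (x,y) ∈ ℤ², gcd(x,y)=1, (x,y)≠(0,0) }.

translate: b→-3 (≡5 mod 8), so (4,5,3)→(4,-3,2)
flip: (4,-3,2)→(2,3,4)
translate: b→-1 (≡3 mod 4), so (2,3,4)→(2,-1,3)
reduced (well bottom): (2,-1,3) with a≤c, −a<b≤a
well minimum = a = 2

2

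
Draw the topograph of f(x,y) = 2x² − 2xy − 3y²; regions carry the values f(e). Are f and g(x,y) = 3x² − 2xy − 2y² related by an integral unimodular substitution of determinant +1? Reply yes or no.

D₁ = 28, D₂ = 28
river cycle of f (length 4): (-3, 2, 2), (2, 2, -3), (-3, 4, 1), (1, 4, -3)
river cycle of g (length 4): (-2, 2, 3), (3, 4, -1), (-1, 4, 3), (3, 2, -2)
cycles differ ⇒ inequivalent

no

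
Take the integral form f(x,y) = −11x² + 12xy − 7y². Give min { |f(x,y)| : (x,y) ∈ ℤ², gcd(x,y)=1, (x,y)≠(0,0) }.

translate: b→10 (≡-12 mod 22), so (11,-12,7)→(11,10,6)
flip: (11,10,6)→(6,-10,11)
translate: b→2 (≡-10 mod 12), so (6,-10,11)→(6,2,7)
reduced (well bottom): (6,2,7) with a≤c, −a<b≤a
well minimum |f| = |-6| = 6 (negative-definite)

6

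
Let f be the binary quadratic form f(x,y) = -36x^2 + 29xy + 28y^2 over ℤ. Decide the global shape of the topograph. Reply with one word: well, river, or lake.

D = b²−4ac = 29² − 4·(-36)·28 = 4873
D > 0 non-square ⇒ indefinite ⇒ periodic river

river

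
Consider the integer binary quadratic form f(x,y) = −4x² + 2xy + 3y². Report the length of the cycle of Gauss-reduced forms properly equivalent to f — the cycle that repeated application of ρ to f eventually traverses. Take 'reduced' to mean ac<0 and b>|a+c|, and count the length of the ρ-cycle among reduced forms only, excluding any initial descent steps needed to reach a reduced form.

D = 52, ⌊√D⌋ = 7
river: ρ → (3,4,-3)
river: ρ → (-3,2,4)
river: ρ → (4,6,-1)
river: ρ → (-1,6,4)
river: ρ → (4,2,-3)
river: ρ → (-3,4,3)
river: ρ → (3,2,-4)
river: ρ → (-4,6,1)
river: ρ → (1,6,-4)
river: ρ → (-4,2,3)
ρ-cycle length = 10 (tail of 0 descent steps not counted)

10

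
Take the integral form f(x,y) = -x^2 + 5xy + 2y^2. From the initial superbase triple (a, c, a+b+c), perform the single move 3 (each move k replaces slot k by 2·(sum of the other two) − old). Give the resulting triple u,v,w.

start (-1,2,6) = (f(1,0),f(0,1),f(1,1))
replace slot 3: 2·((-1)+2) − 6 = -4 → (-1,2,-4)

-1,2,-4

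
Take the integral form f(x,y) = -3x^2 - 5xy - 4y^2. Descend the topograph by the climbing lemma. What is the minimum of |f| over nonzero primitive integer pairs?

translate: b→-1 (≡5 mod 6), so (3,5,4)→(3,-1,2)
flip: (3,-1,2)→(2,1,3)
reduced (well bottom): (2,1,3) with a≤c, −a<b≤a
well minimum |f| = |-2| = 2 (negative-definite)

2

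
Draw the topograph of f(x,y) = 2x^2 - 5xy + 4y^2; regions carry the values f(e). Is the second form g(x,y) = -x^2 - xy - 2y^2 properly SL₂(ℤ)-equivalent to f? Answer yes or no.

D₁ = -7, D₂ = -7
f: translate: b→-1 (≡-5 mod 4), so (2,-5,4)→(2,-1,1)
f: flip: (2,-1,1)→(1,1,2)
f: reduced (well bottom): (1,1,2) with a≤c, −a<b≤a
g is negative-definite; reduce −g:
−g: reduced (well bottom): (1,1,2) with a≤c, −a<b≤a
flip sign back: reduced form of g is (-1,-1,-2)
reduced forms (1, 1, 2) vs (-1, -1, -2) ⇒ inequivalent

no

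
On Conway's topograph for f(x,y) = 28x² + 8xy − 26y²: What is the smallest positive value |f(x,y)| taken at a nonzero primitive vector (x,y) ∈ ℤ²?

river: ρ → (-26,44,10)
river: ρ → (10,36,-42)
river: ρ → (-42,48,4)
river: ρ → (4,48,-42)
river: ρ → (-42,36,10)
river: ρ → (10,44,-26)
river: ρ → (-26,8,28)
river: ρ → (28,48,-6)
river: ρ → (-6,48,28)
river: ρ → (28,8,-26)
closes: descent 0, river 10
min |a| on river = 4

4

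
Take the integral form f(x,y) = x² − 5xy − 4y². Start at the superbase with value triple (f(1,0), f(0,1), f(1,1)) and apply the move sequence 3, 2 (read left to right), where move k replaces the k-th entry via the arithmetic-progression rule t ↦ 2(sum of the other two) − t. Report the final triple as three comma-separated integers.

start (1,-4,-8) = (f(1,0),f(0,1),f(1,1))
replace slot 3: 2·(1+(-4)) − (-8) = 2 → (1,-4,2)
replace slot 2: 2·(1+2) − (-4) = 10 → (1,10,2)

1,10,2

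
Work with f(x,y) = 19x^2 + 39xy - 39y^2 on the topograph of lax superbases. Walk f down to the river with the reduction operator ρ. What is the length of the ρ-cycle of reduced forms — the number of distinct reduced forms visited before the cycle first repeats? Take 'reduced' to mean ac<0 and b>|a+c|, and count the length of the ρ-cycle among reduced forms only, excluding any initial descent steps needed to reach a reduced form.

D = 4485, ⌊√D⌋ = 66
river: ρ → (-39,39,19)
river: ρ → (19,37,-41)
river: ρ → (-41,45,15)
river: ρ → (15,45,-41)
river: ρ → (-41,37,19)
river: ρ → (19,39,-39)
ρ-cycle length = 6 (tail of 0 descent steps not counted)

6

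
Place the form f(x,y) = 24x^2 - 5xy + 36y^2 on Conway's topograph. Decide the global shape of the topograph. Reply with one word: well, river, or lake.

D = b²−4ac = (-5)² − 4·24·36 = -3431
D < 0 ⇒ definite ⇒ every region one sign ⇒ single well

well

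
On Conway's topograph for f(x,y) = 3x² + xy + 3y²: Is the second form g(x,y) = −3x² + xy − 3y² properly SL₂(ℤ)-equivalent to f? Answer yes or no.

D₁ = -35, D₂ = -35
f: reduced (well bottom): (3,1,3) with a≤c, −a<b≤a
g is negative-definite; reduce −g:
−g: flip: (3,-1,3)→(3,1,3)
−g: reduced (well bottom): (3,1,3) with a≤c, −a<b≤a
flip sign back: reduced form of g is (-3,-1,-3)
reduced forms (3, 1, 3) vs (-3, -1, -3) ⇒ inequivalent

no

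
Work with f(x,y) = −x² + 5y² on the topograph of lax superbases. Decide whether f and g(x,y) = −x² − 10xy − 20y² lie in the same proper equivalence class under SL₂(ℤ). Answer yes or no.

D₁ = 20, D₂ = 20
river cycle of f (length 2): (-1, 4, 1), (1, 4, -1)
river cycle of g (length 2): (-1, 4, 1), (1, 4, -1)
cycles coincide ⇒ equivalent

yes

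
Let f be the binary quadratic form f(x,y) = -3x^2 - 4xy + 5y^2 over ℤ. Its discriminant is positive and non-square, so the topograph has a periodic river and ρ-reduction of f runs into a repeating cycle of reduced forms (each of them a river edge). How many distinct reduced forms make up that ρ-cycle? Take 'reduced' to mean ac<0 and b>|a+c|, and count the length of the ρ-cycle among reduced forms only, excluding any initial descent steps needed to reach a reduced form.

D = 76, ⌊√D⌋ = 8
descent: ρ → (5,4,-3)  [lands on river]
river: ρ → (-3,8,1)
river: ρ → (1,8,-3)
river: ρ → (-3,4,5)
river: ρ → (5,6,-2)
river: ρ → (-2,6,5)
ρ-cycle length = 6 (tail of 1 descent step not counted)

6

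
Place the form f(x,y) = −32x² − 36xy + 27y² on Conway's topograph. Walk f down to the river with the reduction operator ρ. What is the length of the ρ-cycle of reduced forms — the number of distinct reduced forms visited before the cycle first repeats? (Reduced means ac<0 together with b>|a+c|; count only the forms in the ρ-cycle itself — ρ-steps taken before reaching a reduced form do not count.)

D = 4752, ⌊√D⌋ = 68
descent: ρ → (27,36,-32)  [lands on river]
river: ρ → (-32,28,31)
river: ρ → (31,34,-29)
river: ρ → (-29,24,36)
river: ρ → (36,48,-17)
river: ρ → (-17,54,27)
river: ρ → (27,54,-17)
river: ρ → (-17,48,36)
river: ρ → (36,24,-29)
river: ρ → (-29,34,31)
river: ρ → (31,28,-32)
river: ρ → (-32,36,27)
river: ρ → (27,18,-41)
river: ρ → (-41,64,4)
river: ρ → (4,64,-41)
river: ρ → (-41,18,27)
ρ-cycle length = 16 (tail of 1 descent step not counted)

16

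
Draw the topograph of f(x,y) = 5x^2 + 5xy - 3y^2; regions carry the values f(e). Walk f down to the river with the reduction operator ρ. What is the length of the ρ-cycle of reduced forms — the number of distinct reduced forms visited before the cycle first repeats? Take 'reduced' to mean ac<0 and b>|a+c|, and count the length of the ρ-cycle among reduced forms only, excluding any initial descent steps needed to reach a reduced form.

D = 85, ⌊√D⌋ = 9
river: ρ → (-3,7,3)
river: ρ → (3,5,-5)
river: ρ → (-5,5,3)
river: ρ → (3,7,-3)
river: ρ → (-3,5,5)
river: ρ → (5,5,-3)
ρ-cycle length = 6 (tail of 0 descent steps not counted)

6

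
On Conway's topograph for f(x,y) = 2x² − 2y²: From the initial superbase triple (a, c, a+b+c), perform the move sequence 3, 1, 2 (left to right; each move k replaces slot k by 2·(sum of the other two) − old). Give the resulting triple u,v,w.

start (2,-2,0) = (f(1,0),f(0,1),f(1,1))
replace slot 3: 2·(2+(-2)) − 0 = 0 → (2,-2,0)
replace slot 1: 2·((-2)+0) − 2 = -6 → (-6,-2,0)
replace slot 2: 2·((-6)+0) − (-2) = -10 → (-6,-10,0)

-6,-10,0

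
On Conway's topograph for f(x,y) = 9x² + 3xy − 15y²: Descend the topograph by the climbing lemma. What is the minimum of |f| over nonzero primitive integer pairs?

descent: ρ → (-15,-3,9)
descent: ρ → (9,21,-3)  [lands on river]
river: ρ → (-3,21,9)
river: ρ → (9,15,-9)
river: ρ → (-9,21,3)
river: ρ → (3,21,-9)
river: ρ → (-9,15,9)
closes: descent 2, river 6
min |a| on river = 3

3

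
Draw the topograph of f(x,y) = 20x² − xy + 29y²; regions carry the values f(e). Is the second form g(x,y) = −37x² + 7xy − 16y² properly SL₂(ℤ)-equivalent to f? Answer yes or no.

D₁ = -2319, D₂ = -2319
f: reduced (well bottom): (20,-1,29) with a≤c, −a<b≤a
g is negative-definite; reduce −g:
−g: flip: (37,-7,16)→(16,7,37)
−g: reduced (well bottom): (16,7,37) with a≤c, −a<b≤a
flip sign back: reduced form of g is (-16,-7,-37)
reduced forms (20, -1, 29) vs (-16, -7, -37) ⇒ inequivalent

no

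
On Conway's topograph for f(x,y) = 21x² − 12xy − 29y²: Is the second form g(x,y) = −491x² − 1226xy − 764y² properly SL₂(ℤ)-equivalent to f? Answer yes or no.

D₁ = 2580, D₂ = 2580
river cycle of f (length 10): (-29, 12, 21), (21, 30, -20), (-20, 50, 1), (1, 50, -20), (-20, 30, 21), (21, 12, -29), (-29, 46, 4), (4, 50, -5), (-5, 50, 4), (4, 46, -29)
river cycle of g (length 10): (-29, 12, 21), (21, 30, -20), (-20, 50, 1), (1, 50, -20), (-20, 30, 21), (21, 12, -29), (-29, 46, 4), (4, 50, -5), (-5, 50, 4), (4, 46, -29)
cycles coincide ⇒ equivalent

yes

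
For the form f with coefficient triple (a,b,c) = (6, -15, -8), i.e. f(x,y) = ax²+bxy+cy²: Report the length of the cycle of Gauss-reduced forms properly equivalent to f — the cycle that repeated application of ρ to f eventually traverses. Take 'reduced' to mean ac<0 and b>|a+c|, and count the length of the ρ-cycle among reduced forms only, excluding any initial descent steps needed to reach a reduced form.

D = 417, ⌊√D⌋ = 20
descent: ρ → (-8,15,6)  [lands on river]
river: ρ → (6,9,-14)
river: ρ → (-14,19,1)
river: ρ → (1,19,-14)
river: ρ → (-14,9,6)
river: ρ → (6,15,-8)
river: ρ → (-8,17,4)
river: ρ → (4,15,-12)
river: ρ → (-12,9,7)
river: ρ → (7,19,-2)
river: ρ → (-2,17,16)
river: ρ → (16,15,-3)
river: ρ → (-3,15,16)
river: ρ → (16,17,-2)
river: ρ → (-2,19,7)
river: ρ → (7,9,-12)
river: ρ → (-12,15,4)
river: ρ → (4,17,-8)
ρ-cycle length = 18 (tail of 1 descent step not counted)

18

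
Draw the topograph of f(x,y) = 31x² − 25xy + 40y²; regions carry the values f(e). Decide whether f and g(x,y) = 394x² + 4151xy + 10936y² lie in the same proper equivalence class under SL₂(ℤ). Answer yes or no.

D₁ = -4335, D₂ = -4335
f: reduced (well bottom): (31,-25,40) with a≤c, −a<b≤a
g: translate: b→211 (≡4151 mod 788), so (394,4151,10936)→(394,211,31)
g: flip: (394,211,31)→(31,-211,394)
g: translate: b→-25 (≡-211 mod 62), so (31,-211,394)→(31,-25,40)
g: reduced (well bottom): (31,-25,40) with a≤c, −a<b≤a
reduced forms (31, -25, 40) vs (31, -25, 40) ⇒ equivalent

yes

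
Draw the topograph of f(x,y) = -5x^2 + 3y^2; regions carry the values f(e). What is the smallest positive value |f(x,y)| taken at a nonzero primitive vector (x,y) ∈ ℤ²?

descent: ρ → (3,6,-2)  [lands on river]
river: ρ → (-2,6,3)
closes: descent 1, river 2
min |a| on river = 2

2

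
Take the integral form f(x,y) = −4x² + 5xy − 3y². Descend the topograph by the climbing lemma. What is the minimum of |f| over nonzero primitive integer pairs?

translate: b→3 (≡-5 mod 8), so (4,-5,3)→(4,3,2)
flip: (4,3,2)→(2,-3,4)
translate: b→1 (≡-3 mod 4), so (2,-3,4)→(2,1,3)
reduced (well bottom): (2,1,3) with a≤c, −a<b≤a
well minimum |f| = |-2| = 2 (negative-definite)

2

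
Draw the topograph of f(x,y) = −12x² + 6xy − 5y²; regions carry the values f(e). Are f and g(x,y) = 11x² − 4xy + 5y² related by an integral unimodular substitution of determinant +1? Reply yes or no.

D₁ = -204, D₂ = -204
f is negative-definite; reduce −f:
−f: flip: (12,-6,5)→(5,6,12)
−f: translate: b→-4 (≡6 mod 10), so (5,6,12)→(5,-4,11)
−f: reduced (well bottom): (5,-4,11) with a≤c, −a<b≤a
flip sign back: reduced form of f is (-5,4,-11)
g: flip: (11,-4,5)→(5,4,11)
g: reduced (well bottom): (5,4,11) with a≤c, −a<b≤a
reduced forms (-5, 4, -11) vs (5, 4, 11) ⇒ inequivalent

no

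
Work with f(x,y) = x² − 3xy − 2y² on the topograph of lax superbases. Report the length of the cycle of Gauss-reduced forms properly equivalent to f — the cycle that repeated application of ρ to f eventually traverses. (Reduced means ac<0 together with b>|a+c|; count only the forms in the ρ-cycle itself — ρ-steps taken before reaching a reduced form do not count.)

D = 17, ⌊√D⌋ = 4
descent: ρ → (-2,3,1)  [lands on river]
river: ρ → (1,3,-2)
river: ρ → (-2,1,2)
river: ρ → (2,3,-1)
river: ρ → (-1,3,2)
river: ρ → (2,1,-2)
ρ-cycle length = 6 (tail of 1 descent step not counted)

6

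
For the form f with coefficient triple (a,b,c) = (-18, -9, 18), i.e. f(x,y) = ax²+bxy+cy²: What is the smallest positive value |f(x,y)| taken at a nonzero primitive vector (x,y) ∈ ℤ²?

descent: ρ → (18,9,-18)  [lands on river]
river: ρ → (-18,27,9)
river: ρ → (9,27,-18)
river: ρ → (-18,9,18)
river: ρ → (18,27,-9)
river: ρ → (-9,27,18)
closes: descent 1, river 6
min |a| on river = 9

9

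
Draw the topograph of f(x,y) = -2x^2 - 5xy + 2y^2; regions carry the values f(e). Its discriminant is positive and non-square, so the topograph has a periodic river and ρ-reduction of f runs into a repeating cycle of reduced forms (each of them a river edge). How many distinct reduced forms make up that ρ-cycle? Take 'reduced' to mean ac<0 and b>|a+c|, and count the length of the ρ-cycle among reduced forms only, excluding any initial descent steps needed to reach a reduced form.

D = 41, ⌊√D⌋ = 6
descent: ρ → (2,5,-2)  [lands on river]
river: ρ → (-2,3,4)
river: ρ → (4,5,-1)
river: ρ → (-1,5,4)
river: ρ → (4,3,-2)
river: ρ → (-2,5,2)
river: ρ → (2,3,-4)
river: ρ → (-4,5,1)
river: ρ → (1,5,-4)
river: ρ → (-4,3,2)
ρ-cycle length = 10 (tail of 1 descent step not counted)

10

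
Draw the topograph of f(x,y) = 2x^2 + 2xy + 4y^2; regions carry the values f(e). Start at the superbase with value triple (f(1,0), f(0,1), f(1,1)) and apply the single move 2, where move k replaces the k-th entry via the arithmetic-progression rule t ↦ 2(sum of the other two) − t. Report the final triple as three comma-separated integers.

start (2,4,8) = (f(1,0),f(0,1),f(1,1))
replace slot 2: 2·(2+8) − 4 = 16 → (2,16,8)

2,16,8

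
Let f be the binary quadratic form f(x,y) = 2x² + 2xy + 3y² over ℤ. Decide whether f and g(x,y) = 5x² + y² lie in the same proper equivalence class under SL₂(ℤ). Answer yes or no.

D₁ = -20, D₂ = -20
f: reduced (well bottom): (2,2,3) with a≤c, −a<b≤a
g: flip: (5,0,1)→(1,0,5)
g: reduced (well bottom): (1,0,5) with a≤c, −a<b≤a
reduced forms (2, 2, 3) vs (1, 0, 5) ⇒ inequivalent

no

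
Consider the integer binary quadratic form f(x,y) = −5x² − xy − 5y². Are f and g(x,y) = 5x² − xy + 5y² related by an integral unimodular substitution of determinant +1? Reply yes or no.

D₁ = -99, D₂ = -99
f is negative-definite; reduce −f:
−f: reduced (well bottom): (5,1,5) with a≤c, −a<b≤a
flip sign back: reduced form of f is (-5,-1,-5)
g: flip: (5,-1,5)→(5,1,5)
g: reduced (well bottom): (5,1,5) with a≤c, −a<b≤a
reduced forms (-5, -1, -5) vs (5, 1, 5) ⇒ inequivalent

no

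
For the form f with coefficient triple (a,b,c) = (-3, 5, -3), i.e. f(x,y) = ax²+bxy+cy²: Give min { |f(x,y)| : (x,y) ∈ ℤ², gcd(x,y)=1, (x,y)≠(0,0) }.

translate: b→1 (≡-5 mod 6), so (3,-5,3)→(3,1,1)
flip: (3,1,1)→(1,-1,3)
translate: b→1 (≡-1 mod 2), so (1,-1,3)→(1,1,3)
reduced (well bottom): (1,1,3) with a≤c, −a<b≤a
well minimum |f| = |-1| = 1 (negative-definite)

1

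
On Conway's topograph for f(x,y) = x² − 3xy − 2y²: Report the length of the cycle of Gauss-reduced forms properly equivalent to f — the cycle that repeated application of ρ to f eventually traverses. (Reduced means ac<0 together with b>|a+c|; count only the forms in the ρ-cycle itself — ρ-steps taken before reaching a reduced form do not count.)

D = 17, ⌊√D⌋ = 4
descent: ρ → (-2,3,1)  [lands on river]
river: ρ → (1,3,-2)
river: ρ → (-2,1,2)
river: ρ → (2,3,-1)
river: ρ → (-1,3,2)
river: ρ → (2,1,-2)
ρ-cycle length = 6 (tail of 1 descent step not counted)

6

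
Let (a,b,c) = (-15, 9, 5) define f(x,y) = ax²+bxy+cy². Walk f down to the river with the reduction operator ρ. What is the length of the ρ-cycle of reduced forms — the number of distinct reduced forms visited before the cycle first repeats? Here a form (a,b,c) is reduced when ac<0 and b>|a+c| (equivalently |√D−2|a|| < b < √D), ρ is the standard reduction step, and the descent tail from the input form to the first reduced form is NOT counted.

D = 381, ⌊√D⌋ = 19
descent: ρ → (5,11,-13)  [lands on river]
river: ρ → (-13,15,3)
river: ρ → (3,15,-13)
river: ρ → (-13,11,5)
river: ρ → (5,19,-1)
river: ρ → (-1,19,5)
ρ-cycle length = 6 (tail of 1 descent step not counted)

6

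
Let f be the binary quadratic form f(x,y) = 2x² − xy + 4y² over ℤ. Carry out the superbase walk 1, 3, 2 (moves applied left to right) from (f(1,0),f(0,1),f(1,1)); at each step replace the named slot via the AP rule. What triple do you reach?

start (2,4,5) = (f(1,0),f(0,1),f(1,1))
replace slot 1: 2·(4+5) − 2 = 16 → (16,4,5)
replace slot 3: 2·(16+4) − 5 = 35 → (16,4,35)
replace slot 2: 2·(16+35) − 4 = 98 → (16,98,35)

16,98,35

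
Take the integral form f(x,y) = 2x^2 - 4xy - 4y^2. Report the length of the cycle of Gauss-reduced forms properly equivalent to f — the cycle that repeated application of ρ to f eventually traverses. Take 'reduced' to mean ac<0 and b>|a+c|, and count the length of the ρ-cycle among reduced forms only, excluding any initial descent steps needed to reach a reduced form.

D = 48, ⌊√D⌋ = 6
descent: ρ → (-4,4,2)  [lands on river]
river: ρ → (2,4,-4)
ρ-cycle length = 2 (tail of 1 descent step not counted)

2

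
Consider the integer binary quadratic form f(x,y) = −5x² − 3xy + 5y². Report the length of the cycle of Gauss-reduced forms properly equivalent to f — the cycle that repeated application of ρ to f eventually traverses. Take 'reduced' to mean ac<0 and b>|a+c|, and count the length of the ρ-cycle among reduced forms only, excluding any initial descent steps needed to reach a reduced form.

D = 109, ⌊√D⌋ = 10
descent: ρ → (5,3,-5)  [lands on river]
river: ρ → (-5,7,3)
river: ρ → (3,5,-7)
river: ρ → (-7,9,1)
river: ρ → (1,9,-7)
river: ρ → (-7,5,3)
river: ρ → (3,7,-5)
river: ρ → (-5,3,5)
river: ρ → (5,7,-3)
river: ρ → (-3,5,7)
river: ρ → (7,9,-1)
river: ρ → (-1,9,7)
river: ρ → (7,5,-3)
river: ρ → (-3,7,5)
ρ-cycle length = 14 (tail of 1 descent step not counted)

14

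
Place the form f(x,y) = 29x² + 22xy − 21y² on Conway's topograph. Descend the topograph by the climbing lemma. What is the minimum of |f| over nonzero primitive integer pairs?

river: ρ → (-21,20,30)
river: ρ → (30,40,-11)
river: ρ → (-11,48,14)
river: ρ → (14,36,-29)
river: ρ → (-29,22,21)
river: ρ → (21,20,-30)
river: ρ → (-30,40,11)
river: ρ → (11,48,-14)
river: ρ → (-14,36,29)
river: ρ → (29,22,-21)
closes: descent 0, river 10
min |a| on river = 11

11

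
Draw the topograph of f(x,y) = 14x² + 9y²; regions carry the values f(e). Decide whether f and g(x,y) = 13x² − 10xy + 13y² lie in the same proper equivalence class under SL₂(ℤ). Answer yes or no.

D₁ = -504, D₂ = -576
discriminants differ ⇒ not SL₂(ℤ)-equivalent

no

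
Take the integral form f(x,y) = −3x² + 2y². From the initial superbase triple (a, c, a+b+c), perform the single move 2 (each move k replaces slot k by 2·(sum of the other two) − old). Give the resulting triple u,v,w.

start (-3,2,-1) = (f(1,0),f(0,1),f(1,1))
replace slot 2: 2·((-3)+(-1)) − 2 = -10 → (-3,-10,-1)

-3,-10,-1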